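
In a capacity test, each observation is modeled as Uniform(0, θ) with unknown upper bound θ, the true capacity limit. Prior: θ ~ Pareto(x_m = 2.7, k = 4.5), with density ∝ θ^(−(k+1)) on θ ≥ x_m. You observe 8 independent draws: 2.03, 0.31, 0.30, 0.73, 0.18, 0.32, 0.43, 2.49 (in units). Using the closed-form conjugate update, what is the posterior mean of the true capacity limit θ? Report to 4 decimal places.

A Pareto(scale x_m, shape k) prior on the upper bound θ of Uniform(0, θ) is conjugate: posterior is Pareto(max(x_m, max xᵢ), k + n).
Sample maximum = 2.49; prior scale x_m = 2.7 → posterior scale = max = 2.70.
Posterior shape = 4.5 + 8 = 12.5.
E[θ|data] = k·x_m/(k−1) = 12.5·2.70/11.5 = 2.9348.

2.9348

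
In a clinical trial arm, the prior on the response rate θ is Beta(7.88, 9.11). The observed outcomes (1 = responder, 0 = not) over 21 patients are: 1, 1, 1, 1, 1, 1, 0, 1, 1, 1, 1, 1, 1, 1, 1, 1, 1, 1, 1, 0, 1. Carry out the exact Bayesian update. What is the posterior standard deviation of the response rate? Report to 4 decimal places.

The Beta prior is conjugate to a Binomial/Bernoulli likelihood; the update adds successes to α and failures to β.
Posterior: Beta(α+k, β+n−k) = Beta(7.88+19, 9.11+2) = Beta(26.88, 11.11).
Var = αβ/((α+β)²(α+β+1)) = 26.88·11.11/(37.99²·38.99) = 0.00530703; SD = √0.00530703 = 0.0728.

0.0728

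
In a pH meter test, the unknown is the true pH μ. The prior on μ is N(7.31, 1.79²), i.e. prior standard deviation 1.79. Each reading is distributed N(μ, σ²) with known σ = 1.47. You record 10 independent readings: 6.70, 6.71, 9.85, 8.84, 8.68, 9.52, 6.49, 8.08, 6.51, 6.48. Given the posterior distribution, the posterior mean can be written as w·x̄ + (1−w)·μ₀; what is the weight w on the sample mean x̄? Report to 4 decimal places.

0.9368

For Normal data with known variance σ², a Normal(μ₀, σ₀²) prior on μ is conjugate. Posterior precision = 1/σ₀² + n/σ²; posterior mean is the precision-weighted average of μ₀ and x̄.
σ₀² = 1.79² = 3.2041, σ² = 1.47² = 2.1609. Prior precision 1/σ₀² = 1/3.2041; data precision n/σ² = 10/2.1609.
w = (n/σ²)/(1/σ₀² + n/σ²) = n·σ₀²/(σ² + n·σ₀²) = 10·3.2041/(2.1609 + 10·3.2041) = 32.041/34.2019 = 0.9368.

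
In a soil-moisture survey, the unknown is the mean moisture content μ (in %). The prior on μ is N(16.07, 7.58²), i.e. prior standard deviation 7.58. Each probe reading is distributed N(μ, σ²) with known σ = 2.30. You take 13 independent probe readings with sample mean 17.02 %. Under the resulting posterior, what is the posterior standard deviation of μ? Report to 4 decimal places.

0.6357

For Normal data with known variance σ², a Normal(μ₀, σ₀²) prior on μ is conjugate. Posterior precision = 1/σ₀² + n/σ²; posterior mean is the precision-weighted average of μ₀ and x̄.
σ₀² = 7.58² = 57.4564, σ² = 2.30² = 5.29; σ² + n·σ₀² = 5.29 + 13·57.4564 = 752.2232.
Posterior precision = 1/σ₀² + n/σ² = 1/57.4564 + 13/5.29 = (σ² + n·σ₀²)/(σ₀²σ²) = 752.2232/(57.4564·5.29); posterior variance σₙ² = σ₀²σ²/(σ² + n·σ₀²) = 57.4564·5.29/752.2232 = 0.404061.
Posterior SD = √σₙ² = √(57.4564·5.29/752.2232) = 0.6357.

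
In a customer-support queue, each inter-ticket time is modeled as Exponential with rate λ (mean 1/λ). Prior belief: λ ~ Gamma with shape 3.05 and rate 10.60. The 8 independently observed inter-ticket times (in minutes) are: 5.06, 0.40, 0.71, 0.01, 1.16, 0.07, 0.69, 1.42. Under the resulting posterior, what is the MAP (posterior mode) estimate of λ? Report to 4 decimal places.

With a Gamma(shape α, rate β) prior on the exponential rate λ, the posterior after n observations with total T = Σxᵢ is Gamma(α+n, β+T).
Sum of observations T = 9.52 minutes; n = 8.
Posterior: Gamma(3.05+8, 10.60+9.52) = Gamma(11.05, 20.12).
Mode = (α−1)/β = 0.4995.

0.4995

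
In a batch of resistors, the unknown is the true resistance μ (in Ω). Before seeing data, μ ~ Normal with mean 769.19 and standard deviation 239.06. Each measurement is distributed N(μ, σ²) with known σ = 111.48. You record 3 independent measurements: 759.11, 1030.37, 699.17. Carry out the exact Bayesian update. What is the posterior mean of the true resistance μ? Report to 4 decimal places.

For Normal data with known variance σ², a Normal(μ₀, σ₀²) prior on μ is conjugate. Posterior precision = 1/σ₀² + n/σ²; posterior mean is the precision-weighted average of μ₀ and x̄.
Σxᵢ = 759.11 + 1030.37 + 699.17 = 2488.65, so n·x̄ = 2488.65.
σ₀² = 239.06² = 57149.6836, σ² = 111.48² = 12427.7904; σ² + n·σ₀² = 12427.7904 + 3·57149.6836 = 183876.8412.
Posterior mean = (μ₀/σ₀² + n·x̄/σ²)/(1/σ₀² + n/σ²) = (σ²·μ₀ + σ₀²·n·x̄)/(σ² + n·σ₀²) = (12427.7904·769.19 + 57149.6836·2488.65)/183876.8412 = 151784892.188916/183876.8412 = 825.4704.

825.4704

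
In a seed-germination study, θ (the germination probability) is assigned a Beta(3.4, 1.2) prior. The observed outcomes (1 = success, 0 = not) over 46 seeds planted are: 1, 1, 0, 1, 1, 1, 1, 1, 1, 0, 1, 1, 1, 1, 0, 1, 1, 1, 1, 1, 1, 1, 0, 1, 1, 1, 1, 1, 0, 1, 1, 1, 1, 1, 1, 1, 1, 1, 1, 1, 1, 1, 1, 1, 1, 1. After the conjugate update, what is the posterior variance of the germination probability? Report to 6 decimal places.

The Beta prior is conjugate to a Binomial/Bernoulli likelihood; the update adds successes to α and failures to β.
Posterior: Beta(α+k, β+n−k) = Beta(3.4+41, 1.2+5) = Beta(44.4, 6.2).
Var = αβ/((α+β)²(α+β+1)) = 44.4·6.2/(50.6²·51.6) = 0.002084.

0.002084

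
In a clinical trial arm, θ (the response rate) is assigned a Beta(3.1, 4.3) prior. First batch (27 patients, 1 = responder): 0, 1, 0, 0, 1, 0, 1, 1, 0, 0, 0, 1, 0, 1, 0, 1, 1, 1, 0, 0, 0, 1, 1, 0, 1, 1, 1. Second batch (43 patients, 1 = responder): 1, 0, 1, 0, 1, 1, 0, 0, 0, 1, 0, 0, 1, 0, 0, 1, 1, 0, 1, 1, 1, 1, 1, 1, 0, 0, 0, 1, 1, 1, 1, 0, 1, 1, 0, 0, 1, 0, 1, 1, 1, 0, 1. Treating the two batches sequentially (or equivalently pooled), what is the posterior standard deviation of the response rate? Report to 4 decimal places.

The Beta prior is conjugate to a Binomial/Bernoulli likelihood; the update adds successes to α and failures to β.
After batch 1: Beta(3.1+14, 4.3+13) = Beta(17.1, 17.3).
After batch 2: Beta(17.1+25, 17.3+18) = Beta(42.1, 35.3).
Var = αβ/((α+β)²(α+β+1)) = 42.1·35.3/(77.4²·78.4) = 0.00316416; SD = √0.00316416 = 0.0563.

0.0563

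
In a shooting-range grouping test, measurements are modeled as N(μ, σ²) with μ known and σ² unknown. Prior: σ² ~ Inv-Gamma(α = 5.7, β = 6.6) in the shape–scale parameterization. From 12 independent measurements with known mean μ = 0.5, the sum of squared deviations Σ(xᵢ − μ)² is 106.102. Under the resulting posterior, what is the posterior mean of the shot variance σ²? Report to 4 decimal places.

With known mean μ and an Inverse-Gamma(α, β) prior on σ², the Normal likelihood is conjugate: posterior is Inv-Gamma(α + n/2, β + Σ(xᵢ−μ)²/2).
Posterior: Inv-Gamma(5.7 + 12/2, 6.6 + 106.102/2) = Inv-Gamma(11.70, 59.6510).
E[σ²|data] = β/(α−1) = 59.6510/10.70 = 5.5749.

5.5749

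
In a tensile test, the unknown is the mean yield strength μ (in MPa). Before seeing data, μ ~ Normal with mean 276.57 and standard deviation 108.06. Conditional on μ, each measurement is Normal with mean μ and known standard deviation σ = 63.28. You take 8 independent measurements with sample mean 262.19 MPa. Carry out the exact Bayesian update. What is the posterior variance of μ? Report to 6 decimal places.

For Normal data with known variance σ², a Normal(μ₀, σ₀²) prior on μ is conjugate. Posterior precision = 1/σ₀² + n/σ²; posterior mean is the precision-weighted average of μ₀ and x̄.
σ₀² = 108.06² = 11676.9636, σ² = 63.28² = 4004.3584; σ² + n·σ₀² = 4004.3584 + 8·11676.9636 = 97420.0672.
Posterior precision = 1/σ₀² + n/σ² = 1/11676.9636 + 8/4004.3584 = (σ² + n·σ₀²)/(σ₀²σ²) = 97420.0672/(11676.9636·4004.3584); posterior variance σₙ² = σ₀²σ²/(σ² + n·σ₀²) = 11676.9636·4004.3584/97420.0672 = 479.970386.

479.970386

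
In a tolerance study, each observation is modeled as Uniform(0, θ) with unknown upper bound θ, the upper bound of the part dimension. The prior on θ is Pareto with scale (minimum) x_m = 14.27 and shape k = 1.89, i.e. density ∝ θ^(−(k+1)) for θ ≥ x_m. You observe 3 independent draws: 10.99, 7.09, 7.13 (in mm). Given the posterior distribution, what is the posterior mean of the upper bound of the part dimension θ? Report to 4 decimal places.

17.9384

A Pareto(scale x_m, shape k) prior on the upper bound θ of Uniform(0, θ) is conjugate: posterior is Pareto(max(x_m, max xᵢ), k + n).
Sample maximum = 10.99; prior scale x_m = 14.27 → posterior scale = max = 14.27.
Posterior shape = 1.89 + 3 = 4.89.
E[θ|data] = k·x_m/(k−1) = 4.89·14.27/3.89 = 17.9384.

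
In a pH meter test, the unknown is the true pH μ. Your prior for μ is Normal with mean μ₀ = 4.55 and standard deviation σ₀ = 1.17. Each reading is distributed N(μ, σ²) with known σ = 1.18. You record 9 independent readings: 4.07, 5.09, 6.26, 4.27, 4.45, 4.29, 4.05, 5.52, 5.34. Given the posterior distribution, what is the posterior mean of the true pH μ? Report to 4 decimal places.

For Normal data with known variance σ², a Normal(μ₀, σ₀²) prior on μ is conjugate. Posterior precision = 1/σ₀² + n/σ²; posterior mean is the precision-weighted average of μ₀ and x̄.
Σxᵢ = 4.07 + 5.09 + 6.26 + 4.27 + 4.45 + 4.29 + 4.05 + 5.52 + 5.34 = 43.34, so n·x̄ = 43.34.
σ₀² = 1.17² = 1.3689, σ² = 1.18² = 1.3924; σ² + n·σ₀² = 1.3924 + 9·1.3689 = 13.7125.
Posterior mean = (μ₀/σ₀² + n·x̄/σ²)/(1/σ₀² + n/σ²) = (σ²·μ₀ + σ₀²·n·x̄)/(σ² + n·σ₀²) = (1.3924·4.55 + 1.3689·43.34)/13.7125 = 65.663546/13.7125 = 4.7886.

4.7886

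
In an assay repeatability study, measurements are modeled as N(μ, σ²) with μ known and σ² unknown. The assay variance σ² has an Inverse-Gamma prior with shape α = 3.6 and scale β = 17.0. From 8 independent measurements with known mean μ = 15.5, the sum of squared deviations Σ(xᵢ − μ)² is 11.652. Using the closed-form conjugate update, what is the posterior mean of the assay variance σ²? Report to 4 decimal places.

With known mean μ and an Inverse-Gamma(α, β) prior on σ², the Normal likelihood is conjugate: posterior is Inv-Gamma(α + n/2, β + Σ(xᵢ−μ)²/2).
Posterior: Inv-Gamma(3.6 + 8/2, 17.0 + 11.652/2) = Inv-Gamma(7.60, 22.8260).
E[σ²|data] = β/(α−1) = 22.8260/6.60 = 3.4585.

3.4585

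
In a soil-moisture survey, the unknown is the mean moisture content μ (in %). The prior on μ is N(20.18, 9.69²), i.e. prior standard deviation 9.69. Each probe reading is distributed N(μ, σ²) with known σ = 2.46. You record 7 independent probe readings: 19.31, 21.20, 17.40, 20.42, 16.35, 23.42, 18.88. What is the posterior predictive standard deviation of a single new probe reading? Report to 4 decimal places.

2.6284

For Normal data with known variance σ², a Normal(μ₀, σ₀²) prior on μ is conjugate. Posterior precision = 1/σ₀² + n/σ²; posterior mean is the precision-weighted average of μ₀ and x̄.
σ₀² = 9.69² = 93.8961, σ² = 2.46² = 6.0516; σ² + n·σ₀² = 6.0516 + 7·93.8961 = 663.3243.
Posterior precision = 1/σ₀² + n/σ² = 1/93.8961 + 7/6.0516 = (σ² + n·σ₀²)/(σ₀²σ²) = 663.3243/(93.8961·6.0516); posterior variance σₙ² = σ₀²σ²/(σ² + n·σ₀²) = 93.8961·6.0516/663.3243 = 0.856627.
Predictive variance for one new observation = σₙ² + σ² = 93.8961·6.0516/663.3243 + 6.0516 = σ²·(σ₀² + 663.3243)/663.3243 = 6.0516·757.2204/663.3243 = 6.908227; SD = √(6.0516·757.2204/663.3243) = 2.6284.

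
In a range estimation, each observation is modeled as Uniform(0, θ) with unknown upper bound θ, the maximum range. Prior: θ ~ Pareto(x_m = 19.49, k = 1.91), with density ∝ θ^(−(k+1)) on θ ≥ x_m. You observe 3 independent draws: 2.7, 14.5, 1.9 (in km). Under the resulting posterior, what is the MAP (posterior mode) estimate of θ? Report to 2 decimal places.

A Pareto(scale x_m, shape k) prior on the upper bound θ of Uniform(0, θ) is conjugate: posterior is Pareto(max(x_m, max xᵢ), k + n).
Sample maximum = 14.5; prior scale x_m = 19.49 → posterior scale = max = 19.49.
Posterior shape = 1.91 + 3 = 4.91.
The Pareto density is decreasing on [x_m, ∞), so the mode is x_m = 19.49.

19.49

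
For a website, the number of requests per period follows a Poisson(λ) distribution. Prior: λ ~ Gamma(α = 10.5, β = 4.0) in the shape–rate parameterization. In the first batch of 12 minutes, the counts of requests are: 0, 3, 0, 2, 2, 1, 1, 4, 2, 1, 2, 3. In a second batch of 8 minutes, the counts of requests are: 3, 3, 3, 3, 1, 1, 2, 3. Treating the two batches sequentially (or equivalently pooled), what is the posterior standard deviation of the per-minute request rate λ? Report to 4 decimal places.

0.2961

With a Gamma(shape α, rate β) prior, the Poisson likelihood is conjugate: the posterior is Gamma(α + ΣXᵢ, β + n).
Batch 1: sum of counts S = 21 over n = 12 minutes.
After batch 1: Gamma(α+S, β+n) = Gamma(10.5+21, 4.0+12) = Gamma(31.5, 16.0).
Batch 2: sum of counts S = 19 over n = 8 minutes.
After batch 2: Gamma(α+S, β+n) = Gamma(31.5+19, 16.0+8) = Gamma(50.5, 24.0).
SD = √α/β = √50.5/24.0 = 0.2961.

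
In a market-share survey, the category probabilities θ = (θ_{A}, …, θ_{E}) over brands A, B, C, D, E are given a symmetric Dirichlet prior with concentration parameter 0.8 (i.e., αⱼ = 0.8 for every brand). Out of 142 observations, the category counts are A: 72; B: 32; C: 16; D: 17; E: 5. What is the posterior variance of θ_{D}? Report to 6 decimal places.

The Dirichlet prior is conjugate to the Multinomial likelihood: each posterior αⱼ = prior αⱼ + observed count nⱼ.
Posterior concentration: (72.8, 32.8, 16.8, 17.8, 5.8), total = 146.0.
Var[θ_j] = α_j(Σα−α_j)/((Σα)²(Σα+1)) = 17.8·128.2/(146.0²·147.0) = 0.000728.

0.000728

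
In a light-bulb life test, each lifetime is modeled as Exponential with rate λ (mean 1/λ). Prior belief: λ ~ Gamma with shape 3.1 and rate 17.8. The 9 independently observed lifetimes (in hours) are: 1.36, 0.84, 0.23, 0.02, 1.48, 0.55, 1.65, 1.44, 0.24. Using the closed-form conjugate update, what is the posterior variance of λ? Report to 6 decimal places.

With a Gamma(shape α, rate β) prior on the exponential rate λ, the posterior after n observations with total T = Σxᵢ is Gamma(α+n, β+T).
Sum of observations T = 7.81 hours; n = 9.
Posterior: Gamma(3.1+9, 17.8+7.81) = Gamma(12.1, 25.61).
Var = α/β² = 0.018449.

0.018449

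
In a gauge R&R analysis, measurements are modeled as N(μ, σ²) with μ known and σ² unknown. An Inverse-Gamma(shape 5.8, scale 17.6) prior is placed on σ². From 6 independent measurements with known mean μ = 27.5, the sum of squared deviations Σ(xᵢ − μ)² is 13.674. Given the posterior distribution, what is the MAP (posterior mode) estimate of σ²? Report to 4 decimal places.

With known mean μ and an Inverse-Gamma(α, β) prior on σ², the Normal likelihood is conjugate: posterior is Inv-Gamma(α + n/2, β + Σ(xᵢ−μ)²/2).
Posterior: Inv-Gamma(5.8 + 6/2, 17.6 + 13.674/2) = Inv-Gamma(8.80, 24.4370).
Mode = β/(α+1) = 24.4370/9.80 = 2.4936.

2.4936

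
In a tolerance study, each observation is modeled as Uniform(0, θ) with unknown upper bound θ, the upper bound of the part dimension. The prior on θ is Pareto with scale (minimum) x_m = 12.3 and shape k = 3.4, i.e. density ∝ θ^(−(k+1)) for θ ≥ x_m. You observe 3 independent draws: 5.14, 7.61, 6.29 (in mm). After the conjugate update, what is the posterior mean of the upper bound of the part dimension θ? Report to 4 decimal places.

14.5778

A Pareto(scale x_m, shape k) prior on the upper bound θ of Uniform(0, θ) is conjugate: posterior is Pareto(max(x_m, max xᵢ), k + n).
Sample maximum = 7.61; prior scale x_m = 12.3 → posterior scale = max = 12.30.
Posterior shape = 3.4 + 3 = 6.4.
E[θ|data] = k·x_m/(k−1) = 6.4·12.30/5.4 = 14.5778.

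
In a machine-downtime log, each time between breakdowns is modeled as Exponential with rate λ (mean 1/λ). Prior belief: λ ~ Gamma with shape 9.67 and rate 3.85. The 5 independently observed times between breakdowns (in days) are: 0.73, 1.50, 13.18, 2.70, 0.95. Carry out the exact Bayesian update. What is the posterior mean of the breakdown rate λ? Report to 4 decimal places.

0.6403

With a Gamma(shape α, rate β) prior on the exponential rate λ, the posterior after n observations with total T = Σxᵢ is Gamma(α+n, β+T).
Sum of observations T = 19.06 days; n = 5.
Posterior: Gamma(9.67+5, 3.85+19.06) = Gamma(14.67, 22.91).
Posterior mean of λ = α/β = 14.67/22.91 = 0.6403.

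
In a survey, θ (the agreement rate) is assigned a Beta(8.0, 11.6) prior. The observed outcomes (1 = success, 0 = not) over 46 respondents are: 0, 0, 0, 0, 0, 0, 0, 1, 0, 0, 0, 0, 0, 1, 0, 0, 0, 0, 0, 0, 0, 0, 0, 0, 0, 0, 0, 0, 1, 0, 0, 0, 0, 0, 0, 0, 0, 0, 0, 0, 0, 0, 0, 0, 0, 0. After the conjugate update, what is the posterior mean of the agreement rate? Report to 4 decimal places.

0.1677

The Beta prior is conjugate to a Binomial/Bernoulli likelihood; the update adds successes to α and failures to β.
Posterior: Beta(α+k, β+n−k) = Beta(8.0+3, 11.6+43) = Beta(11.0, 54.6).
Posterior mean = α/(α+β) = 11.0/65.6 = 0.1677.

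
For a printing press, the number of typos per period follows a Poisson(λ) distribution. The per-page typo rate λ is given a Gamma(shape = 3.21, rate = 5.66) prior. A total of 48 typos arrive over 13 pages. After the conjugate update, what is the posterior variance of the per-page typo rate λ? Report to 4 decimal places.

0.1471

With a Gamma(shape α, rate β) prior, the Poisson likelihood is conjugate: the posterior is Gamma(α + ΣXᵢ, β + n).
Posterior: Gamma(α+S, β+n) = Gamma(3.21+48, 5.66+13) = Gamma(51.21, 18.66).
Var = α/β² = 51.21/18.66² = 0.1471.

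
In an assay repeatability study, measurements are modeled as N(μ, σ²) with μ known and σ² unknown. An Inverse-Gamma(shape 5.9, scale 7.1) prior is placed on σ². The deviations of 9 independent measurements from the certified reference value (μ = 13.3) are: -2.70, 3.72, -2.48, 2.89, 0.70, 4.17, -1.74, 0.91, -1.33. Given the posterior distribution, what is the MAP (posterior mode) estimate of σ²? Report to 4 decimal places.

3.2164

With known mean μ and an Inverse-Gamma(α, β) prior on σ², the Normal likelihood is conjugate: posterior is Inv-Gamma(α + n/2, β + Σ(xᵢ−μ)²/2).
Σ(xᵢ−μ)² = (-2.70)² + (3.72)² + (-2.48)² + (2.89)² + (0.70)² + (4.17)² + (-1.74)² + (0.91)² + (-1.33)² = 59.1344.
Posterior: Inv-Gamma(5.9 + 9/2, 7.1 + 59.1344/2) = Inv-Gamma(10.40, 36.66720).
Mode = β/(α+1) = 36.66720/11.40 = 3.2164.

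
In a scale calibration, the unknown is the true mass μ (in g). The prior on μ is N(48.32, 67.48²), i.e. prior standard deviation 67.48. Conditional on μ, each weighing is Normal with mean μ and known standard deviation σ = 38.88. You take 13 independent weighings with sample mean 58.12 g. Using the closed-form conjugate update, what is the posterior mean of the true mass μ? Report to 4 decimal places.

For Normal data with known variance σ², a Normal(μ₀, σ₀²) prior on μ is conjugate. Posterior precision = 1/σ₀² + n/σ²; posterior mean is the precision-weighted average of μ₀ and x̄.
n·x̄ = 13·58.12 = 755.56.
σ₀² = 67.48² = 4553.5504, σ² = 38.88² = 1511.6544; σ² + n·σ₀² = 1511.6544 + 13·4553.5504 = 60707.8096.
Posterior mean = (μ₀/σ₀² + n·x̄/σ²)/(1/σ₀² + n/σ²) = (σ²·μ₀ + σ₀²·n·x̄)/(σ² + n·σ₀²) = (1511.6544·48.32 + 4553.5504·755.56)/60707.8096 = 3513523.680832/60707.8096 = 57.8760.

57.8760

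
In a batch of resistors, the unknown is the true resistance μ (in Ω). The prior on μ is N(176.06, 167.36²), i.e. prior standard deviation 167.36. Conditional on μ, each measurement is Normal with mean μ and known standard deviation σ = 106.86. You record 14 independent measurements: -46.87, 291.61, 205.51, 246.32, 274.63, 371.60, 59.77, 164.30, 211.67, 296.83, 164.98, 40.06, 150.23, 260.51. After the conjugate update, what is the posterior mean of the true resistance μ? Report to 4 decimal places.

For Normal data with known variance σ², a Normal(μ₀, σ₀²) prior on μ is conjugate. Posterior precision = 1/σ₀² + n/σ²; posterior mean is the precision-weighted average of μ₀ and x̄.
Σxᵢ = (-46.87) + 291.61 + 205.51 + 246.32 + 274.63 + 371.60 + 59.77 + 164.30 + 211.67 + 296.83 + 164.98 + 40.06 + 150.23 + 260.51 = 2691.15, so n·x̄ = 2691.15.
σ₀² = 167.36² = 28009.3696, σ² = 106.86² = 11419.0596; σ² + n·σ₀² = 11419.0596 + 14·28009.3696 = 403550.234.
Posterior mean = (μ₀/σ₀² + n·x̄/σ²)/(1/σ₀² + n/σ²) = (σ²·μ₀ + σ₀²·n·x̄)/(σ² + n·σ₀²) = (11419.0596·176.06 + 28009.3696·2691.15)/403550.234 = 77387854.632216/403550.234 = 191.7676.

191.7676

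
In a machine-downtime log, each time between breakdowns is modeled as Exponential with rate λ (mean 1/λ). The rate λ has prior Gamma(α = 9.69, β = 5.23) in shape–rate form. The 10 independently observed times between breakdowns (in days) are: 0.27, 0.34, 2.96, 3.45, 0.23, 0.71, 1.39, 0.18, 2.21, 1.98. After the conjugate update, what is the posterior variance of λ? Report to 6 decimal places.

With a Gamma(shape α, rate β) prior on the exponential rate λ, the posterior after n observations with total T = Σxᵢ is Gamma(α+n, β+T).
Sum of observations T = 13.72 days; n = 10.
Posterior: Gamma(9.69+10, 5.23+13.72) = Gamma(19.69, 18.95).
Var = α/β² = 0.054831.

0.054831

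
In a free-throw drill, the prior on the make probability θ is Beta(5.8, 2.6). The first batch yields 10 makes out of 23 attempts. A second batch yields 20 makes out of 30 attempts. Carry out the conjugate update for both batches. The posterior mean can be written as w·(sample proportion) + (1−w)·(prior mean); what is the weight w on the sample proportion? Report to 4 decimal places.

0.8632

The Beta prior is conjugate to a Binomial/Bernoulli likelihood; the update adds successes to α and failures to β.
Total number of attempts: n = 23 + 30 = 53.
Posterior mean = (α₀+k)/(α₀+β₀+n) = [n/(α₀+β₀+n)]·(k/n) + [(α₀+β₀)/(α₀+β₀+n)]·α₀/(α₀+β₀), so only n and the prior enter the weight.
The weight on the data is w = n/(α₀+β₀+n) = 53/(5.8+2.6+53) = 53/61.4 = 0.8632.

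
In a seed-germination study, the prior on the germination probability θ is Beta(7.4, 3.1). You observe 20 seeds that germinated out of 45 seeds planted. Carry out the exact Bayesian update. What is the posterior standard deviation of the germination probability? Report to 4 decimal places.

0.0665

The Beta prior is conjugate to a Binomial/Bernoulli likelihood; the update adds successes to α and failures to β.
Posterior: Beta(α+k, β+n−k) = Beta(7.4+20, 3.1+25) = Beta(27.4, 28.1).
Var = αβ/((α+β)²(α+β+1)) = 27.4·28.1/(55.5²·56.5) = 0.00442407; SD = √0.00442407 = 0.0665.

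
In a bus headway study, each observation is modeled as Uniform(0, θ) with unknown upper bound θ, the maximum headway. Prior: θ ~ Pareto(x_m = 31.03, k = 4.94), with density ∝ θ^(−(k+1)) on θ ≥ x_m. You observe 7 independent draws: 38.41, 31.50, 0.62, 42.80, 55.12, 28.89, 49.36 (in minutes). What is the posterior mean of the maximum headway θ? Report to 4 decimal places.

A Pareto(scale x_m, shape k) prior on the upper bound θ of Uniform(0, θ) is conjugate: posterior is Pareto(max(x_m, max xᵢ), k + n).
Sample maximum = 55.12; prior scale x_m = 31.03 → posterior scale = max = 55.12.
Posterior shape = 4.94 + 7 = 11.94.
E[θ|data] = k·x_m/(k−1) = 11.94·55.12/10.94 = 60.1584.

60.1584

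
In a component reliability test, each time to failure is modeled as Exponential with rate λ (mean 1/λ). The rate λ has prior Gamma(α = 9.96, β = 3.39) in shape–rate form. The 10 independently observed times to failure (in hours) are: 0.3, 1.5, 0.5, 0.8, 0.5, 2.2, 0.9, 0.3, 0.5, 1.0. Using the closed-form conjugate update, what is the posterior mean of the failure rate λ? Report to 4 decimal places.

With a Gamma(shape α, rate β) prior on the exponential rate λ, the posterior after n observations with total T = Σxᵢ is Gamma(α+n, β+T).
Sum of observations T = 8.5 hours; n = 10.
Posterior: Gamma(9.96+10, 3.39+8.5) = Gamma(19.96, 11.89).
Posterior mean of λ = α/β = 19.96/11.89 = 1.6787.

1.6787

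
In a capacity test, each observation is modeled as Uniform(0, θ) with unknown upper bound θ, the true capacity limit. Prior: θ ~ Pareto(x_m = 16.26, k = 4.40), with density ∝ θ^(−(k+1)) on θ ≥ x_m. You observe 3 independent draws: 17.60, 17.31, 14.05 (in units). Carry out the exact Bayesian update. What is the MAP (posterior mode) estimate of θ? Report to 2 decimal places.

17.60

A Pareto(scale x_m, shape k) prior on the upper bound θ of Uniform(0, θ) is conjugate: posterior is Pareto(max(x_m, max xᵢ), k + n).
Sample maximum = 17.60; prior scale x_m = 16.26 → posterior scale = max = 17.60.
Posterior shape = 4.40 + 3 = 7.40.
The Pareto density is decreasing on [x_m, ∞), so the mode is x_m = 17.60.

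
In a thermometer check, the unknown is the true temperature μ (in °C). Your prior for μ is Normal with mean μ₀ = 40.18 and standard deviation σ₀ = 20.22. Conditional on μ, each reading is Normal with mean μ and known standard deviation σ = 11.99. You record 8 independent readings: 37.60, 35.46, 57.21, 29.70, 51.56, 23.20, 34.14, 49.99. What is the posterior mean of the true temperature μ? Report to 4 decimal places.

For Normal data with known variance σ², a Normal(μ₀, σ₀²) prior on μ is conjugate. Posterior precision = 1/σ₀² + n/σ²; posterior mean is the precision-weighted average of μ₀ and x̄.
Σxᵢ = 37.60 + 35.46 + 57.21 + 29.70 + 51.56 + 23.20 + 34.14 + 49.99 = 318.86, so n·x̄ = 318.86.
σ₀² = 20.22² = 408.8484, σ² = 11.99² = 143.7601; σ² + n·σ₀² = 143.7601 + 8·408.8484 = 3414.5473.
Posterior mean = (μ₀/σ₀² + n·x̄/σ²)/(1/σ₀² + n/σ²) = (σ²·μ₀ + σ₀²·n·x̄)/(σ² + n·σ₀²) = (143.7601·40.18 + 408.8484·318.86)/3414.5473 = 136141.681642/3414.5473 = 39.8711.

39.8711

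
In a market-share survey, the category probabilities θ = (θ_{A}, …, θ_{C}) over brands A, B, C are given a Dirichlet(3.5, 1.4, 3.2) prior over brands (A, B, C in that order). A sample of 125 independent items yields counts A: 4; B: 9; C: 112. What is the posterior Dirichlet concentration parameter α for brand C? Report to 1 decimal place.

115.2

The Dirichlet prior is conjugate to the Multinomial likelihood: each posterior αⱼ = prior αⱼ + observed count nⱼ.
Posterior concentration: (7.5, 10.4, 115.2), total = 133.1.
α_{C} = 3.2 + 112 = 115.2.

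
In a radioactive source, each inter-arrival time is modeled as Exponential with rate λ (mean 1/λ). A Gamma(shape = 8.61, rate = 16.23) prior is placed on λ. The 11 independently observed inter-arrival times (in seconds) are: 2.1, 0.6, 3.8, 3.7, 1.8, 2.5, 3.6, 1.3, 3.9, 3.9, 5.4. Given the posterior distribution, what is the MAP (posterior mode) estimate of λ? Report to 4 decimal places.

0.3811

With a Gamma(shape α, rate β) prior on the exponential rate λ, the posterior after n observations with total T = Σxᵢ is Gamma(α+n, β+T).
Sum of observations T = 32.6 seconds; n = 11.
Posterior: Gamma(8.61+11, 16.23+32.6) = Gamma(19.61, 48.83).
Mode = (α−1)/β = 0.3811.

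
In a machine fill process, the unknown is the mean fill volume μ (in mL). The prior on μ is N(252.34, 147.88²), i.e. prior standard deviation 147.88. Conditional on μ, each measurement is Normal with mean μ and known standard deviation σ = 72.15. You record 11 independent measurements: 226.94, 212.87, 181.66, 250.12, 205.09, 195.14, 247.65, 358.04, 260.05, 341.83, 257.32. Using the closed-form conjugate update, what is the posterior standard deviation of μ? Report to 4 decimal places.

21.5224

For Normal data with known variance σ², a Normal(μ₀, σ₀²) prior on μ is conjugate. Posterior precision = 1/σ₀² + n/σ²; posterior mean is the precision-weighted average of μ₀ and x̄.
σ₀² = 147.88² = 21868.4944, σ² = 72.15² = 5205.6225; σ² + n·σ₀² = 5205.6225 + 11·21868.4944 = 245759.0609.
Posterior precision = 1/σ₀² + n/σ² = 1/21868.4944 + 11/5205.6225 = (σ² + n·σ₀²)/(σ₀²σ²) = 245759.0609/(21868.4944·5205.6225); posterior variance σₙ² = σ₀²σ²/(σ² + n·σ₀²) = 21868.4944·5205.6225/245759.0609 = 463.214362.
Posterior SD = √σₙ² = √(21868.4944·5205.6225/245759.0609) = 21.5224.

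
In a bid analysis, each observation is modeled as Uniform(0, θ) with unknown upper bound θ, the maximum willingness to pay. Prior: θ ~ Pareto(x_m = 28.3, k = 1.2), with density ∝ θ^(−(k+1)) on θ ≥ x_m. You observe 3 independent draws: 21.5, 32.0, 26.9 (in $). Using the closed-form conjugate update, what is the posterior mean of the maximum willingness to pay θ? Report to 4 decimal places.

A Pareto(scale x_m, shape k) prior on the upper bound θ of Uniform(0, θ) is conjugate: posterior is Pareto(max(x_m, max xᵢ), k + n).
Sample maximum = 32.0; prior scale x_m = 28.3 → posterior scale = max = 32.0.
Posterior shape = 1.2 + 3 = 4.2.
E[θ|data] = k·x_m/(k−1) = 4.2·32.0/3.2 = 42.0000.

42.0000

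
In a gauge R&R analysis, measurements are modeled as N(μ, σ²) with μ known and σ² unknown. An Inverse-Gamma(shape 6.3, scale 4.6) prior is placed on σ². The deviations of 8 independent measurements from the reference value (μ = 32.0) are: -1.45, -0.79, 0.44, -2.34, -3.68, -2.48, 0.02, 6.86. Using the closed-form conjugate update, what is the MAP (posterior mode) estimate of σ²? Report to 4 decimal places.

With known mean μ and an Inverse-Gamma(α, β) prior on σ², the Normal likelihood is conjugate: posterior is Inv-Gamma(α + n/2, β + Σ(xᵢ−μ)²/2).
Σ(xᵢ−μ)² = (-1.45)² + (-0.79)² + (0.44)² + (-2.34)² + (-3.68)² + (-2.48)² + (0.02)² + (6.86)² = 75.1486.
Posterior: Inv-Gamma(6.3 + 8/2, 4.6 + 75.1486/2) = Inv-Gamma(10.30, 42.17430).
Mode = β/(α+1) = 42.17430/11.30 = 3.7322.

3.7322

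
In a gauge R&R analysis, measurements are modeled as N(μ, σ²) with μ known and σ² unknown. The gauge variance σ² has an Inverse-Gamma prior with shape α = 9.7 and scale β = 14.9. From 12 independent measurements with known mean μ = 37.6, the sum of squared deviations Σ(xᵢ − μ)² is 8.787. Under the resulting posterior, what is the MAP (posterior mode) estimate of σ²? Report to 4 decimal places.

With known mean μ and an Inverse-Gamma(α, β) prior on σ², the Normal likelihood is conjugate: posterior is Inv-Gamma(α + n/2, β + Σ(xᵢ−μ)²/2).
Posterior: Inv-Gamma(9.7 + 12/2, 14.9 + 8.787/2) = Inv-Gamma(15.70, 19.2935).
Mode = β/(α+1) = 19.2935/16.70 = 1.1553.

1.1553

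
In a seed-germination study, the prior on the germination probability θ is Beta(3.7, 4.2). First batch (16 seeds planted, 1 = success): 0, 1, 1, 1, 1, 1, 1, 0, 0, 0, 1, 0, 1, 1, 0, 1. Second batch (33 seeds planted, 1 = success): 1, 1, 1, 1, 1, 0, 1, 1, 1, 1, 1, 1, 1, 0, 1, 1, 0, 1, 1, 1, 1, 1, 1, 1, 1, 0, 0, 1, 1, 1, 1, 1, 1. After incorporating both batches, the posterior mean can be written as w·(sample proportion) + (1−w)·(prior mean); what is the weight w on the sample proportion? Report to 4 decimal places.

The Beta prior is conjugate to a Binomial/Bernoulli likelihood; the update adds successes to α and failures to β.
Total number of seeds planted: n = 16 + 33 = 49.
Posterior mean = (α₀+k)/(α₀+β₀+n) = [n/(α₀+β₀+n)]·(k/n) + [(α₀+β₀)/(α₀+β₀+n)]·α₀/(α₀+β₀), so only n and the prior enter the weight.
The weight on the data is w = n/(α₀+β₀+n) = 49/(3.7+4.2+49) = 49/56.9 = 0.8612.

0.8612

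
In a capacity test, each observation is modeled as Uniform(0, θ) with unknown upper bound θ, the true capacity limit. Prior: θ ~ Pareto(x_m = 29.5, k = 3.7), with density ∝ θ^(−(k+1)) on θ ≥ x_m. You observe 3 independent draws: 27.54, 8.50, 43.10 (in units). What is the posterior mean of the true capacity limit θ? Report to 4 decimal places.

A Pareto(scale x_m, shape k) prior on the upper bound θ of Uniform(0, θ) is conjugate: posterior is Pareto(max(x_m, max xᵢ), k + n).
Sample maximum = 43.10; prior scale x_m = 29.5 → posterior scale = max = 43.10.
Posterior shape = 3.7 + 3 = 6.7.
E[θ|data] = k·x_m/(k−1) = 6.7·43.10/5.7 = 50.6614.

50.6614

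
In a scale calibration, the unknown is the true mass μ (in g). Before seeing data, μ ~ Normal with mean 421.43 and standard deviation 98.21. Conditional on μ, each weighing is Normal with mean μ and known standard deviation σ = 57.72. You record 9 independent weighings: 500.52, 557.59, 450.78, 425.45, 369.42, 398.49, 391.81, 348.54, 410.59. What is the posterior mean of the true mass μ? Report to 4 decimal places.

427.8845

For Normal data with known variance σ², a Normal(μ₀, σ₀²) prior on μ is conjugate. Posterior precision = 1/σ₀² + n/σ²; posterior mean is the precision-weighted average of μ₀ and x̄.
Σxᵢ = 500.52 + 557.59 + 450.78 + 425.45 + 369.42 + 398.49 + 391.81 + 348.54 + 410.59 = 3853.19, so n·x̄ = 3853.19.
σ₀² = 98.21² = 9645.2041, σ² = 57.72² = 3331.5984; σ² + n·σ₀² = 3331.5984 + 9·9645.2041 = 90138.4353.
Posterior mean = (μ₀/σ₀² + n·x̄/σ²)/(1/σ₀² + n/σ²) = (σ²·μ₀ + σ₀²·n·x̄)/(σ² + n·σ₀²) = (3331.5984·421.43 + 9645.2041·3853.19)/90138.4353 = 38568839.499791/90138.4353 = 427.8845.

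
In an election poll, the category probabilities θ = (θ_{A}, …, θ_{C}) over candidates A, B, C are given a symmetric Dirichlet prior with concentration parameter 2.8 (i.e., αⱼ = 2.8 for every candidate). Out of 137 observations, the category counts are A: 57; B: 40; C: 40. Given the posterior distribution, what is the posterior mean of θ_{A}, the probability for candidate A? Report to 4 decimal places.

The Dirichlet prior is conjugate to the Multinomial likelihood: each posterior αⱼ = prior αⱼ + observed count nⱼ.
Posterior concentration: (59.8, 42.8, 42.8), total = 145.4.
E[θ_{A}|data] = α_{A}/Σα = 59.8/145.4 = 0.4113.

0.4113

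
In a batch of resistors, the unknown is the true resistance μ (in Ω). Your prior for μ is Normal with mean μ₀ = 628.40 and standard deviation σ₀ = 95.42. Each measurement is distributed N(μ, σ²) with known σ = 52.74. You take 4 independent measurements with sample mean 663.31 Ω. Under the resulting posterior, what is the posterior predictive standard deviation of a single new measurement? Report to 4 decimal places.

58.5452

For Normal data with known variance σ², a Normal(μ₀, σ₀²) prior on μ is conjugate. Posterior precision = 1/σ₀² + n/σ²; posterior mean is the precision-weighted average of μ₀ and x̄.
σ₀² = 95.42² = 9104.9764, σ² = 52.74² = 2781.5076; σ² + n·σ₀² = 2781.5076 + 4·9104.9764 = 39201.4132.
Posterior precision = 1/σ₀² + n/σ² = 1/9104.9764 + 4/2781.5076 = (σ² + n·σ₀²)/(σ₀²σ²) = 39201.4132/(9104.9764·2781.5076); posterior variance σₙ² = σ₀²σ²/(σ² + n·σ₀²) = 9104.9764·2781.5076/39201.4132 = 646.036941.
Predictive variance for one new observation = σₙ² + σ² = 9104.9764·2781.5076/39201.4132 + 2781.5076 = σ²·(σ₀² + 39201.4132)/39201.4132 = 2781.5076·48306.3896/39201.4132 = 3427.544541; SD = √(2781.5076·48306.3896/39201.4132) = 58.5452.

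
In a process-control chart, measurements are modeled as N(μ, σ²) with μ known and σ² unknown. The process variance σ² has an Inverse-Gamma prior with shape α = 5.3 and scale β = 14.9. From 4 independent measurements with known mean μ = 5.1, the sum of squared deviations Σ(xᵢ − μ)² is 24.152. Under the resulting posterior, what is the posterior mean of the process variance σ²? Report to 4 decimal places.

4.2819

With known mean μ and an Inverse-Gamma(α, β) prior on σ², the Normal likelihood is conjugate: posterior is Inv-Gamma(α + n/2, β + Σ(xᵢ−μ)²/2).
Posterior: Inv-Gamma(5.3 + 4/2, 14.9 + 24.152/2) = Inv-Gamma(7.30, 26.9760).
E[σ²|data] = β/(α−1) = 26.9760/6.30 = 4.2819.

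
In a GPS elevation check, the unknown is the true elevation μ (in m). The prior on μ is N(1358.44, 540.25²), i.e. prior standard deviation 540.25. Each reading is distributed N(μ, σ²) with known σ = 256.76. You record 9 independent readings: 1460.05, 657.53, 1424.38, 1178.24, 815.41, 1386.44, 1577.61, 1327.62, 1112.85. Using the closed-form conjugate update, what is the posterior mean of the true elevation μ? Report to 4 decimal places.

1219.0678

For Normal data with known variance σ², a Normal(μ₀, σ₀²) prior on μ is conjugate. Posterior precision = 1/σ₀² + n/σ²; posterior mean is the precision-weighted average of μ₀ and x̄.
Σxᵢ = 1460.05 + 657.53 + 1424.38 + 1178.24 + 815.41 + 1386.44 + 1577.61 + 1327.62 + 1112.85 = 10940.13, so n·x̄ = 10940.13.
σ₀² = 540.25² = 291870.0625, σ² = 256.76² = 65925.6976; σ² + n·σ₀² = 65925.6976 + 9·291870.0625 = 2692756.2601.
Posterior mean = (μ₀/σ₀² + n·x̄/σ²)/(1/σ₀² + n/σ²) = (σ²·μ₀ + σ₀²·n·x̄)/(σ² + n·σ₀²) = (65925.6976·1358.44 + 291870.0625·10940.13)/2692756.2601 = 3282652531.505869/2692756.2601 = 1219.0678.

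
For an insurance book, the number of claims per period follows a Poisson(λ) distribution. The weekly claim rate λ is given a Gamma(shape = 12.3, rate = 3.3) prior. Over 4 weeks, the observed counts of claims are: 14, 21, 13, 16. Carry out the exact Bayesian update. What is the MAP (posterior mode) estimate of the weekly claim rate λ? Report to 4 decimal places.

With a Gamma(shape α, rate β) prior, the Poisson likelihood is conjugate: the posterior is Gamma(α + ΣXᵢ, β + n).
Sum of counts S = 64 over n = 4 weeks.
Posterior: Gamma(α+S, β+n) = Gamma(12.3+64, 3.3+4) = Gamma(76.3, 7.3).
Mode of Gamma(α,β) for α≥1 is (α−1)/β = 75.3/7.3 = 10.3151.

10.3151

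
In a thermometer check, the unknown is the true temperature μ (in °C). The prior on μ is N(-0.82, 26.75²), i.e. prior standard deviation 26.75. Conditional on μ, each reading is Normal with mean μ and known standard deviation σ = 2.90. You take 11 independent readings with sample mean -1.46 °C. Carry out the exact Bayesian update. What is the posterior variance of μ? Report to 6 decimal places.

For Normal data with known variance σ², a Normal(μ₀, σ₀²) prior on μ is conjugate. Posterior precision = 1/σ₀² + n/σ²; posterior mean is the precision-weighted average of μ₀ and x̄.
σ₀² = 26.75² = 715.5625, σ² = 2.90² = 8.41; σ² + n·σ₀² = 8.41 + 11·715.5625 = 7879.5975.
Posterior precision = 1/σ₀² + n/σ² = 1/715.5625 + 11/8.41 = (σ² + n·σ₀²)/(σ₀²σ²) = 7879.5975/(715.5625·8.41); posterior variance σₙ² = σ₀²σ²/(σ² + n·σ₀²) = 715.5625·8.41/7879.5975 = 0.763729.

0.763729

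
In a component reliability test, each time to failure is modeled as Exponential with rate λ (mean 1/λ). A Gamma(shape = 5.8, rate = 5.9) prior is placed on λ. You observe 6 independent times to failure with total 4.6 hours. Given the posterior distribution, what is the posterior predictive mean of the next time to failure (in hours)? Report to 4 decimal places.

With a Gamma(shape α, rate β) prior on the exponential rate λ, the posterior after n observations with total T = Σxᵢ is Gamma(α+n, β+T).
Posterior: Gamma(5.8+6, 5.9+4.6) = Gamma(11.8, 10.5).
The predictive distribution for the next observation is Lomax; its mean is β/(α−1) = 10.5/10.8 = 0.9722.

0.9722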